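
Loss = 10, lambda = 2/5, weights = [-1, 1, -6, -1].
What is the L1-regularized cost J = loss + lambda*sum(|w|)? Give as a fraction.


L1 norm = sum(|w|) = 9. J = 10 + 2/5 * 9 = 68/5.

68/5


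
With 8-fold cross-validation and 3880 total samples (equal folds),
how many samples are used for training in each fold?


Each validation fold has 3880/8 = 485 samples. Training set = 3880 - 485 = 3395.

3395


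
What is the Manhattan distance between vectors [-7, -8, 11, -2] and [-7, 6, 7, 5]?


d = sum of absolute differences: |-7--7|=0 + |-8-6|=14 + |11-7|=4 + |-2-5|=7 = 25.

25


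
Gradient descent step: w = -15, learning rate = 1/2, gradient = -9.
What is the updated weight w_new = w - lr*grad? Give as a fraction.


w_new = -15 - 1/2 * -9 = -15 - -9/2 = -21/2.

-21/2


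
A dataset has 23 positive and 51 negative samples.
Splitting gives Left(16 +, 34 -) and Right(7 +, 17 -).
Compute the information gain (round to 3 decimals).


H(parent) = 0.8941. H(left) = 0.9044, H(right) = 0.8709. Weighted = (50/74)*0.9044 + (24/74)*0.8709 = 0.8935. IG = 0.8941 - 0.8935 = 0.0006, which rounds to 0.001.

0.001


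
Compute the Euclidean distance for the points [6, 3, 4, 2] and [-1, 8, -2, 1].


d = sqrt(sum of squared differences). (6--1)^2=49, (3-8)^2=25, (4--2)^2=36, (2-1)^2=1. Sum = 111.

sqrt(111)


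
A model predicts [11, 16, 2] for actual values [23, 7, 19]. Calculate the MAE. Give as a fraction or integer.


MAE = (1/3) * (|23-11|=12 + |7-16|=9 + |19-2|=17). Sum = 38. MAE = 38/3.

38/3


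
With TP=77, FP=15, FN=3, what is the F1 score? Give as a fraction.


Precision = 77/92 = 77/92. Recall = 77/80 = 77/80. F1 = 2*P*R/(P+R) = 77/86.

77/86


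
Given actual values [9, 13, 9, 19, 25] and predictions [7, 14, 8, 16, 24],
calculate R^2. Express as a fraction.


Mean(y) = 15. SS_res = 16. SS_tot = 192. R^2 = 1 - 16/(192) = 11/12.

11/12


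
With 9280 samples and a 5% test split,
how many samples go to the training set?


Test set = 9280 * 5% = 464. Training set = 9280 - 464 = 8816.

8816


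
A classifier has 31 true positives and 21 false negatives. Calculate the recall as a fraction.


Recall = TP / (TP + FN) = 31 / 52 = 31/52.

31/52


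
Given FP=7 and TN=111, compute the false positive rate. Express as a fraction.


FPR = FP / (FP + TN) = 7 / 118 = 7/118.

7/118


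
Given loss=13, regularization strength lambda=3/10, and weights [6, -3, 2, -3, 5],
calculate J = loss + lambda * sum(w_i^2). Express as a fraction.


L2 sq norm = sum(w^2) = 83. J = 13 + 3/10 * 83 = 379/10.

379/10


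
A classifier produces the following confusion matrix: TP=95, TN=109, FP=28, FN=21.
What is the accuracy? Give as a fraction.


Accuracy = (TP + TN) / (TP + TN + FP + FN) = (95 + 109) / 253 = 204/253.

204/253


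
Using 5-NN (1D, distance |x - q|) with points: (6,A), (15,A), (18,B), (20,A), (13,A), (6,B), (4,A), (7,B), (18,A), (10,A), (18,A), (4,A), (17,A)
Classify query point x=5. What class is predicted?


Distances: |6-5|=1, |15-5|=10, |18-5|=13, |20-5|=15, |13-5|=8, |6-5|=1, |4-5|=1, |7-5|=2, |18-5|=13, |10-5|=5, |18-5|=13, |4-5|=1, |17-5|=12. 5 nearest: (6,A), (4,A), (4,A), (6,B), (7,B). Counts: {'A': 3, 'B': 2}. Majority class: A.

A


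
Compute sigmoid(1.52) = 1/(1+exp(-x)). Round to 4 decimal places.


sigma(1.52) = 1/(1+e^(-1.52)) = 1/(1+0.218712) = 1/1.218712 = 0.8205.

0.8205


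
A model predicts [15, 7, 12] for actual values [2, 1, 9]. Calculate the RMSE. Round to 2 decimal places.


MSE = 71.3333. RMSE = sqrt(71.3333) = 8.45.

8.45


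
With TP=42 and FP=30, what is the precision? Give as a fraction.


Precision = TP / (TP + FP) = 42 / 72 = 7/12.

7/12


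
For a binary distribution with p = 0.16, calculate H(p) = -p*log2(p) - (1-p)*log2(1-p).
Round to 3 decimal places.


H = -0.16*log2(0.16) - 0.84*log2(0.84) = 0.634.

0.634


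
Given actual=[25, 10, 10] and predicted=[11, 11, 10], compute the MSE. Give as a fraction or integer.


MSE = (1/3) * ((25-11)^2=196 + (10-11)^2=1 + (10-10)^2=0). Sum = 197. MSE = 197/3.

197/3


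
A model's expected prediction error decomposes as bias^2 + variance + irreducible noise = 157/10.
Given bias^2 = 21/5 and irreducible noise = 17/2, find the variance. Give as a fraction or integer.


Total error = bias^2 + variance + irreducible noise. So variance = 157/10 - 21/5 - 17/2 = 3.

3


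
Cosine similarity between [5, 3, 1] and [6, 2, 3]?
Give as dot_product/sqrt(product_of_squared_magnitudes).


dot = 39. |a|^2 = 35, |b|^2 = 49. cos = 39/sqrt(1715).

39/sqrt(1715)


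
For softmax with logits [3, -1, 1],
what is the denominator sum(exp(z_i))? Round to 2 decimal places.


Denom = e^3=20.0855 + e^-1=0.3679 + e^1=2.7183. Sum = 23.1717, which rounds to 23.17.

23.17


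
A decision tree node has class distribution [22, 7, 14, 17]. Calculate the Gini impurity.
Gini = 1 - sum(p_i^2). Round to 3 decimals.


Total = 60. Proportions: 22/60, 7/60, 14/60, 17/60. sum(p_i^2) = 0.2828. Gini = 1 - 0.2828 = 0.7172, which rounds to 0.717.

0.717


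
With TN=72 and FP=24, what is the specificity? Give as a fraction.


Specificity = TN / (TN + FP) = 72 / 96 = 3/4.

3/4


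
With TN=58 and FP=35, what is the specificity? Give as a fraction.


Specificity = TN / (TN + FP) = 58 / 93 = 58/93.

58/93


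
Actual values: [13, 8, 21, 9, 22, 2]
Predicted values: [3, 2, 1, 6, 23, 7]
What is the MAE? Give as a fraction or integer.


MAE = (1/6) * (|13-3|=10 + |8-2|=6 + |21-1|=20 + |9-6|=3 + |22-23|=1 + |2-7|=5). Sum = 45. MAE = 15/2.

15/2


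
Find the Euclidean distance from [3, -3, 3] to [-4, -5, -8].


d = sqrt(sum of squared differences). (3--4)^2=49, (-3--5)^2=4, (3--8)^2=121. Sum = 174.

sqrt(174)


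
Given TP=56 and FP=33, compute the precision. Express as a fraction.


Precision = TP / (TP + FP) = 56 / 89 = 56/89.

56/89


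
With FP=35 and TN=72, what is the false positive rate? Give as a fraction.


FPR = FP / (FP + TN) = 35 / 107 = 35/107.

35/107


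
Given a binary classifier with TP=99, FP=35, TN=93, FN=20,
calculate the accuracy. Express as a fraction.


Accuracy = (TP + TN) / (TP + TN + FP + FN) = (99 + 93) / 247 = 192/247.

192/247


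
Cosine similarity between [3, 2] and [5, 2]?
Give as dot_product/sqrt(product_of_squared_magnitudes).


dot = 19. |a|^2 = 13, |b|^2 = 29. cos = 19/sqrt(377).

19/sqrt(377)


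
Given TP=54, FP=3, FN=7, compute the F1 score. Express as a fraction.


Precision = 54/57 = 18/19. Recall = 54/61 = 54/61. F1 = 2*P*R/(P+R) = 54/59.

54/59


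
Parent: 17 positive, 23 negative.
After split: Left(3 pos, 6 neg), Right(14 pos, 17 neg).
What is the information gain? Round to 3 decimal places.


H(parent) = 0.9837. H(left) = 0.9183, H(right) = 0.9932. Weighted = (9/40)*0.9183 + (31/40)*0.9932 = 0.9763. IG = 0.9837 - 0.9763 = 0.0074, which rounds to 0.007.

0.007


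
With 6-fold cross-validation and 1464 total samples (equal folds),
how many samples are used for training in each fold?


Each validation fold has 1464/6 = 244 samples. Training set = 1464 - 244 = 1220.

1220


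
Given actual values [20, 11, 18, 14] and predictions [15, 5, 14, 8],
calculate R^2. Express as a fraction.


Mean(y) = 63/4. SS_res = 113. SS_tot = 195/4. R^2 = 1 - 113/(195/4) = -257/195.

-257/195


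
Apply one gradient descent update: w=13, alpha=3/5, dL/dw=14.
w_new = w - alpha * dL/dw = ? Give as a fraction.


w_new = 13 - 3/5 * 14 = 13 - 42/5 = 23/5.

23/5


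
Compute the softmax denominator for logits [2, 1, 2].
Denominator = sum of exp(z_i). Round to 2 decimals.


Denom = e^2=7.3891 + e^1=2.7183 + e^2=7.3891. Sum = 17.4965, which rounds to 17.50.

17.50


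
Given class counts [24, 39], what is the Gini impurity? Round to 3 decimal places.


Total = 63. Proportions: 24/63, 39/63. sum(p_i^2) = 0.5283. Gini = 1 - 0.5283 = 0.4717, which rounds to 0.472.

0.472


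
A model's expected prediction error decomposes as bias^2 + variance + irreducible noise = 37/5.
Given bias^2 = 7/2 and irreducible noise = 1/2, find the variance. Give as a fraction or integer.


Total error = bias^2 + variance + irreducible noise. So variance = 37/5 - 7/2 - 1/2 = 17/5.

17/5


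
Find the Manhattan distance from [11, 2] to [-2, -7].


d = sum of absolute differences: |11--2|=13 + |2--7|=9 = 22.

22


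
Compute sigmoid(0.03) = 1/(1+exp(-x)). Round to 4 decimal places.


sigma(0.03) = 1/(1+e^(-0.03)) = 1/(1+0.970446) = 1/1.970446 = 0.5075.

0.5075


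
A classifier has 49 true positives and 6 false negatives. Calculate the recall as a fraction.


Recall = TP / (TP + FN) = 49 / 55 = 49/55.

49/55


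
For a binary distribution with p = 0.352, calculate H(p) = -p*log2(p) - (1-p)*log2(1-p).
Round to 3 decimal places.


H = -0.352*log2(0.352) - 0.648*log2(0.648) = 0.936.

0.936


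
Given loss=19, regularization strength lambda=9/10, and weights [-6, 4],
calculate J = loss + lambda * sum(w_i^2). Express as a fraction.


L2 sq norm = sum(w^2) = 52. J = 19 + 9/10 * 52 = 329/5.

329/5


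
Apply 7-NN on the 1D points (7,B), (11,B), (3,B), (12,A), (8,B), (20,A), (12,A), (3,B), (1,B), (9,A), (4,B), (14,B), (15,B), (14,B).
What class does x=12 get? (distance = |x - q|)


Distances: |7-12|=5, |11-12|=1, |3-12|=9, |12-12|=0, |8-12|=4, |20-12|=8, |12-12|=0, |3-12|=9, |1-12|=11, |9-12|=3, |4-12|=8, |14-12|=2, |15-12|=3, |14-12|=2. 7 nearest: (12,A), (12,A), (11,B), (14,B), (14,B), (9,A), (15,B). Counts: {'A': 3, 'B': 4}. Majority class: B.

B


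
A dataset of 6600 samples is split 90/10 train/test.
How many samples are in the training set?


Test set = 6600 * 10% = 660. Training set = 6600 - 660 = 5940.

5940


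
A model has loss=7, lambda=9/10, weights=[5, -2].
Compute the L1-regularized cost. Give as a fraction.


L1 norm = sum(|w|) = 7. J = 7 + 9/10 * 7 = 133/10.

133/10


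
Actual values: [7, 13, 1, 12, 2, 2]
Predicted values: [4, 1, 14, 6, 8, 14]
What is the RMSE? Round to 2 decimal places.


MSE = 89.6667. RMSE = sqrt(89.6667) = 9.47.

9.47


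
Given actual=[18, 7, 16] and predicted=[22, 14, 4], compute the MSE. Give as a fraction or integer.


MSE = (1/3) * ((18-22)^2=16 + (7-14)^2=49 + (16-4)^2=144). Sum = 209. MSE = 209/3.

209/3


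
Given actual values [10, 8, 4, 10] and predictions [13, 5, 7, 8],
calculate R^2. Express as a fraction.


Mean(y) = 8. SS_res = 31. SS_tot = 24. R^2 = 1 - 31/(24) = -7/24.

-7/24


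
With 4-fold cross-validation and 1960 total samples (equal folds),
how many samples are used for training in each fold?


Each validation fold has 1960/4 = 490 samples. Training set = 1960 - 490 = 1470.

1470


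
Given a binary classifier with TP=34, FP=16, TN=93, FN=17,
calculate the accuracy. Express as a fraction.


Accuracy = (TP + TN) / (TP + TN + FP + FN) = (34 + 93) / 160 = 127/160.

127/160


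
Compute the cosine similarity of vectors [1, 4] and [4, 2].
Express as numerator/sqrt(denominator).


dot = 12. |a|^2 = 17, |b|^2 = 20. cos = 12/sqrt(340).

12/sqrt(340)


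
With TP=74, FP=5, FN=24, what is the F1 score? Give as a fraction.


Precision = 74/79 = 74/79. Recall = 74/98 = 37/49. F1 = 2*P*R/(P+R) = 148/177.

148/177


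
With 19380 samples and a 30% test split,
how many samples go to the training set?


Test set = 19380 * 30% = 5814. Training set = 19380 - 5814 = 13566.

13566


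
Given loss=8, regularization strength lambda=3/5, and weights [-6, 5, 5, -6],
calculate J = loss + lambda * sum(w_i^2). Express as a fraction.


L2 sq norm = sum(w^2) = 122. J = 8 + 3/5 * 122 = 406/5.

406/5


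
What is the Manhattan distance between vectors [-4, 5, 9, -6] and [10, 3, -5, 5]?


d = sum of absolute differences: |-4-10|=14 + |5-3|=2 + |9--5|=14 + |-6-5|=11 = 41.

41


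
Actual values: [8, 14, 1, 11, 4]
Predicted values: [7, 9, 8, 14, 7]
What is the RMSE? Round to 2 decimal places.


MSE = 18.6000. RMSE = sqrt(18.6000) = 4.31.

4.31


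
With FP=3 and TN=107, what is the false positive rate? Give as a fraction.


FPR = FP / (FP + TN) = 3 / 110 = 3/110.

3/110


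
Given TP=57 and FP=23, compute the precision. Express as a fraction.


Precision = TP / (TP + FP) = 57 / 80 = 57/80.

57/80


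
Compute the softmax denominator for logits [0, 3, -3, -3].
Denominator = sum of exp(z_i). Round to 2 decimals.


Denom = e^0=1.0000 + e^3=20.0855 + e^-3=0.0498 + e^-3=0.0498. Sum = 21.1851, which rounds to 21.19.

21.19


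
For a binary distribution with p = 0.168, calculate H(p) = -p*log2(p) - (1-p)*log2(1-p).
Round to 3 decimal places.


H = -0.168*log2(0.168) - 0.832*log2(0.832) = 0.653.

0.653


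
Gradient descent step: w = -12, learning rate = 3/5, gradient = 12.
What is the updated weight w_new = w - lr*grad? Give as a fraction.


w_new = -12 - 3/5 * 12 = -12 - 36/5 = -96/5.

-96/5


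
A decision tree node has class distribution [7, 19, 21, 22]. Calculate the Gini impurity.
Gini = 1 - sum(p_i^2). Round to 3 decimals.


Total = 69. Proportions: 7/69, 19/69, 21/69, 22/69. sum(p_i^2) = 0.2804. Gini = 1 - 0.2804 = 0.7196, which rounds to 0.720.

0.720


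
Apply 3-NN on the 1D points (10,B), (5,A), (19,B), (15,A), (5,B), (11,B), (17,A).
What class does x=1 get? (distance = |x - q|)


Distances: |10-1|=9, |5-1|=4, |19-1|=18, |15-1|=14, |5-1|=4, |11-1|=10, |17-1|=16. 3 nearest: (5,A), (5,B), (10,B). Counts: {'A': 1, 'B': 2}. Majority class: B.

B


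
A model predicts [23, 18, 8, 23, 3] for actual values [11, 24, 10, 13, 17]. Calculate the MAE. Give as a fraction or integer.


MAE = (1/5) * (|11-23|=12 + |24-18|=6 + |10-8|=2 + |13-23|=10 + |17-3|=14). Sum = 44. MAE = 44/5.

44/5


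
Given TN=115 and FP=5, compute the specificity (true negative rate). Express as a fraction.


Specificity = TN / (TN + FP) = 115 / 120 = 23/24.

23/24


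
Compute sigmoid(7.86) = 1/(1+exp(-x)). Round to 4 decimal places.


sigma(7.86) = 1/(1+e^(-7.86)) = 1/(1+0.000386) = 1/1.000386 = 0.9996.

0.9996


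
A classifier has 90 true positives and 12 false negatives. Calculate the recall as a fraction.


Recall = TP / (TP + FN) = 90 / 102 = 15/17.

15/17


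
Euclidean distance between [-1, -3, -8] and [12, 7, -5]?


d = sqrt(sum of squared differences). (-1-12)^2=169, (-3-7)^2=100, (-8--5)^2=9. Sum = 278.

sqrt(278)


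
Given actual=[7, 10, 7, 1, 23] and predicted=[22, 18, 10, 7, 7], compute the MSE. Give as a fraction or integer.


MSE = (1/5) * ((7-22)^2=225 + (10-18)^2=64 + (7-10)^2=9 + (1-7)^2=36 + (23-7)^2=256). Sum = 590. MSE = 118.

118


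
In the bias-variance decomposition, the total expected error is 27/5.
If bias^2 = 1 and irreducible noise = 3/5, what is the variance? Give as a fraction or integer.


Total error = bias^2 + variance + irreducible noise. So variance = 27/5 - 1 - 3/5 = 19/5.

19/5


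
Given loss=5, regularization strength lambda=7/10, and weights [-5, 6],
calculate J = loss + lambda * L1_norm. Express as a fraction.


L1 norm = sum(|w|) = 11. J = 5 + 7/10 * 11 = 127/10.

127/10


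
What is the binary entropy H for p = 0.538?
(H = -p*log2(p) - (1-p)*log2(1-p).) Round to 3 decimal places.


H = -0.538*log2(0.538) - 0.462*log2(0.462) = 0.996.

0.996


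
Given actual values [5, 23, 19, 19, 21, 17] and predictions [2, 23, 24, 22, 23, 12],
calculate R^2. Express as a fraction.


Mean(y) = 52/3. SS_res = 72. SS_tot = 610/3. R^2 = 1 - 72/(610/3) = 197/305.

197/305


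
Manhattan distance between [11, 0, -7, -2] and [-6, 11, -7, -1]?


d = sum of absolute differences: |11--6|=17 + |0-11|=11 + |-7--7|=0 + |-2--1|=1 = 29.

29


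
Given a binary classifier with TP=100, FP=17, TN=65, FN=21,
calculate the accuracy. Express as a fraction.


Accuracy = (TP + TN) / (TP + TN + FP + FN) = (100 + 65) / 203 = 165/203.

165/203


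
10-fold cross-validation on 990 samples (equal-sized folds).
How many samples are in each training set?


Each validation fold has 990/10 = 99 samples. Training set = 990 - 99 = 891.

891


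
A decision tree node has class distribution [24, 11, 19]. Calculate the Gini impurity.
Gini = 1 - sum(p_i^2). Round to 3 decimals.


Total = 54. Proportions: 24/54, 11/54, 19/54. sum(p_i^2) = 0.3628. Gini = 1 - 0.3628 = 0.6372, which rounds to 0.637.

0.637


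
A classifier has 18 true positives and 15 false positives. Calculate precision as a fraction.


Precision = TP / (TP + FP) = 18 / 33 = 6/11.

6/11


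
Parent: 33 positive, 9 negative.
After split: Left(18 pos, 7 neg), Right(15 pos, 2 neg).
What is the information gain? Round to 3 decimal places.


H(parent) = 0.7496. H(left) = 0.8555, H(right) = 0.5226. Weighted = (25/42)*0.8555 + (17/42)*0.5226 = 0.7208. IG = 0.7496 - 0.7208 = 0.0288, which rounds to 0.029.

0.029


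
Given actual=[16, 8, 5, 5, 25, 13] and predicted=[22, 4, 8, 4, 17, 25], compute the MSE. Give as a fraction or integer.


MSE = (1/6) * ((16-22)^2=36 + (8-4)^2=16 + (5-8)^2=9 + (5-4)^2=1 + (25-17)^2=64 + (13-25)^2=144). Sum = 270. MSE = 45.

45


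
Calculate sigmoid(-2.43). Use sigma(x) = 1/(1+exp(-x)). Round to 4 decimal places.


sigma(-2.43) = 1/(1+e^(2.43)) = 1/(1+11.358882) = 1/12.358882 = 0.0809.

0.0809


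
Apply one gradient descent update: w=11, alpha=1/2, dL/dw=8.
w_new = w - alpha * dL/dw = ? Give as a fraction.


w_new = 11 - 1/2 * 8 = 11 - 4 = 7.

7


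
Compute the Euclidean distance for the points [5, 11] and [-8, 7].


d = sqrt(sum of squared differences). (5--8)^2=169, (11-7)^2=16. Sum = 185.

sqrt(185)


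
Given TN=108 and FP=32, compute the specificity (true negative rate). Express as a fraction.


Specificity = TN / (TN + FP) = 108 / 140 = 27/35.

27/35


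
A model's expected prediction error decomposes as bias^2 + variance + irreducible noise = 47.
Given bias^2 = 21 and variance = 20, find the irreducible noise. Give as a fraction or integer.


Total error = bias^2 + variance + irreducible noise. So irreducible noise = 47 - 21 - 20 = 6.

6


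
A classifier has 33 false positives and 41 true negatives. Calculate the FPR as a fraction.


FPR = FP / (FP + TN) = 33 / 74 = 33/74.

33/74


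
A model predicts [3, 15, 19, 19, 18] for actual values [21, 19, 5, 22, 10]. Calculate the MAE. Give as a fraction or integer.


MAE = (1/5) * (|21-3|=18 + |19-15|=4 + |5-19|=14 + |22-19|=3 + |10-18|=8). Sum = 47. MAE = 47/5.

47/5


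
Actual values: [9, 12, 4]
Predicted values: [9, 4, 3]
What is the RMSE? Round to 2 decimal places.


MSE = 21.6667. RMSE = sqrt(21.6667) = 4.65.

4.65


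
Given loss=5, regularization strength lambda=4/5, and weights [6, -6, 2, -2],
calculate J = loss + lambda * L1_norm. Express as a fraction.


L1 norm = sum(|w|) = 16. J = 5 + 4/5 * 16 = 89/5.

89/5


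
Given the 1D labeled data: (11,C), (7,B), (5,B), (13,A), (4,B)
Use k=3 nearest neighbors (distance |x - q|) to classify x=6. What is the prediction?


Distances: |11-6|=5, |7-6|=1, |5-6|=1, |13-6|=7, |4-6|=2. 3 nearest: (7,B), (5,B), (4,B). Counts: {'B': 3}. Majority class: B.

B


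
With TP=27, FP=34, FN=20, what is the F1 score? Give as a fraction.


Precision = 27/61 = 27/61. Recall = 27/47 = 27/47. F1 = 2*P*R/(P+R) = 1/2.

1/2


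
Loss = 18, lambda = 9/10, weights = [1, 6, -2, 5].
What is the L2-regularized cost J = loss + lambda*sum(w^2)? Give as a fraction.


L2 sq norm = sum(w^2) = 66. J = 18 + 9/10 * 66 = 387/5.

387/5


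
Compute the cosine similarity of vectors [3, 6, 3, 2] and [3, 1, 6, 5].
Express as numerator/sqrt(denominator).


dot = 43. |a|^2 = 58, |b|^2 = 71. cos = 43/sqrt(4118).

43/sqrt(4118)


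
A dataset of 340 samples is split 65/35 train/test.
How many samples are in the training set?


Test set = 340 * 35% = 119. Training set = 340 - 119 = 221.

221


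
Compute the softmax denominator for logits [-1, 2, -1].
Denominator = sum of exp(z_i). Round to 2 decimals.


Denom = e^-1=0.3679 + e^2=7.3891 + e^-1=0.3679. Sum = 8.1249, which rounds to 8.12.

8.12


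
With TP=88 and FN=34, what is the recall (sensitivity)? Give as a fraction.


Recall = TP / (TP + FN) = 88 / 122 = 44/61.

44/61


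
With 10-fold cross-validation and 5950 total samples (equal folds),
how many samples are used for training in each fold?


Each validation fold has 5950/10 = 595 samples. Training set = 5950 - 595 = 5355.

5355


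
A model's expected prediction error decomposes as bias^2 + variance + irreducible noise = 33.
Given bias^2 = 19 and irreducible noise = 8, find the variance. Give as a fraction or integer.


Total error = bias^2 + variance + irreducible noise. So variance = 33 - 19 - 8 = 6.

6


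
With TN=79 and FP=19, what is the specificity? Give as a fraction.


Specificity = TN / (TN + FP) = 79 / 98 = 79/98.

79/98


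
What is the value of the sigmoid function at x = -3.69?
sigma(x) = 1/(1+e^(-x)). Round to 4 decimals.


sigma(-3.69) = 1/(1+e^(3.69)) = 1/(1+40.044847) = 1/41.044847 = 0.0244.

0.0244


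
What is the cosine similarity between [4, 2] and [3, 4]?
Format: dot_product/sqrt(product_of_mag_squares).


dot = 20. |a|^2 = 20, |b|^2 = 25. cos = 20/sqrt(500).

20/sqrt(500)


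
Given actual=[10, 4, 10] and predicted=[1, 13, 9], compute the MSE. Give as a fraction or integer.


MSE = (1/3) * ((10-1)^2=81 + (4-13)^2=81 + (10-9)^2=1). Sum = 163. MSE = 163/3.

163/3


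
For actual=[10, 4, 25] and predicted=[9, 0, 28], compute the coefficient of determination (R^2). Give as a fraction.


Mean(y) = 13. SS_res = 26. SS_tot = 234. R^2 = 1 - 26/(234) = 8/9.

8/9


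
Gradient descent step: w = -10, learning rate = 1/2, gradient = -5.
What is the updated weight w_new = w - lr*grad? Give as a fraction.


w_new = -10 - 1/2 * -5 = -10 - -5/2 = -15/2.

-15/2


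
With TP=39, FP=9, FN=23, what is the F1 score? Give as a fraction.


Precision = 39/48 = 13/16. Recall = 39/62 = 39/62. F1 = 2*P*R/(P+R) = 39/55.

39/55


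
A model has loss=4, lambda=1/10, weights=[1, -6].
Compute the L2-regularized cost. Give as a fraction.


L2 sq norm = sum(w^2) = 37. J = 4 + 1/10 * 37 = 77/10.

77/10


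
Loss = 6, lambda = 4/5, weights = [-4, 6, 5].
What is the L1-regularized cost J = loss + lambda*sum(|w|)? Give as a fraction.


L1 norm = sum(|w|) = 15. J = 6 + 4/5 * 15 = 18.

18


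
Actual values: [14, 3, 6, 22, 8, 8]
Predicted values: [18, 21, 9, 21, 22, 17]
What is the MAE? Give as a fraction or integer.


MAE = (1/6) * (|14-18|=4 + |3-21|=18 + |6-9|=3 + |22-21|=1 + |8-22|=14 + |8-17|=9). Sum = 49. MAE = 49/6.

49/6


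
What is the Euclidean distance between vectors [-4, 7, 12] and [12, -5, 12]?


d = sqrt(sum of squared differences). (-4-12)^2=256, (7--5)^2=144, (12-12)^2=0. Sum = 400.

20


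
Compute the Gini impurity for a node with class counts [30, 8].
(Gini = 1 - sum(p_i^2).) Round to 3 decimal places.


Total = 38. Proportions: 30/38, 8/38. sum(p_i^2) = 0.6676. Gini = 1 - 0.6676 = 0.3324, which rounds to 0.332.

0.332


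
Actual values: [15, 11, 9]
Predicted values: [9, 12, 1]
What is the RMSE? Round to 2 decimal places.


MSE = 33.6667. RMSE = sqrt(33.6667) = 5.80.

5.80


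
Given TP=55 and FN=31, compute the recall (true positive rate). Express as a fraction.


Recall = TP / (TP + FN) = 55 / 86 = 55/86.

55/86


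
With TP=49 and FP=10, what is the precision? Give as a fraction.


Precision = TP / (TP + FP) = 49 / 59 = 49/59.

49/59


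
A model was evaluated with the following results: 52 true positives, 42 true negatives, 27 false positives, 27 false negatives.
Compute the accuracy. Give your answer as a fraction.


Accuracy = (TP + TN) / (TP + TN + FP + FN) = (52 + 42) / 148 = 47/74.

47/74


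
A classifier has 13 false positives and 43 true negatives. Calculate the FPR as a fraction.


FPR = FP / (FP + TN) = 13 / 56 = 13/56.

13/56


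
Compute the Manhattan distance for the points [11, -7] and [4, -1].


d = sum of absolute differences: |11-4|=7 + |-7--1|=6 = 13.

13


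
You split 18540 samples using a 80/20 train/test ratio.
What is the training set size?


Test set = 18540 * 20% = 3708. Training set = 18540 - 3708 = 14832.

14832


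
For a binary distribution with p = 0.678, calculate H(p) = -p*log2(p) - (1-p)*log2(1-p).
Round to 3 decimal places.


H = -0.678*log2(0.678) - 0.322*log2(0.322) = 0.907.

0.907


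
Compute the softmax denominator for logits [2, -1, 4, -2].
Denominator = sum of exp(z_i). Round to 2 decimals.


Denom = e^2=7.3891 + e^-1=0.3679 + e^4=54.5982 + e^-2=0.1353. Sum = 62.4905, which rounds to 62.49.

62.49


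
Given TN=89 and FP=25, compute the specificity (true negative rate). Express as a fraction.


Specificity = TN / (TN + FP) = 89 / 114 = 89/114.

89/114


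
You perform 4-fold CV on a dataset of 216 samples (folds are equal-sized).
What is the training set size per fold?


Each validation fold has 216/4 = 54 samples. Training set = 216 - 54 = 162.

162


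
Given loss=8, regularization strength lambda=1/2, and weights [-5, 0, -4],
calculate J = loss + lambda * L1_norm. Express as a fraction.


L1 norm = sum(|w|) = 9. J = 8 + 1/2 * 9 = 25/2.

25/2


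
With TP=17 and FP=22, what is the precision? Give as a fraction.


Precision = TP / (TP + FP) = 17 / 39 = 17/39.

17/39


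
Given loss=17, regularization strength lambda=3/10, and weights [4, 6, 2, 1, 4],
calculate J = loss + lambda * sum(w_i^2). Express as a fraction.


L2 sq norm = sum(w^2) = 73. J = 17 + 3/10 * 73 = 389/10.

389/10


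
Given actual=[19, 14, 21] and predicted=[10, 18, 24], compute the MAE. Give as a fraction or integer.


MAE = (1/3) * (|19-10|=9 + |14-18|=4 + |21-24|=3). Sum = 16. MAE = 16/3.

16/3


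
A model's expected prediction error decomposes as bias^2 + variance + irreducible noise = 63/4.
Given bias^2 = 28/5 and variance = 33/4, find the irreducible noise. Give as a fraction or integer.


Total error = bias^2 + variance + irreducible noise. So irreducible noise = 63/4 - 28/5 - 33/4 = 19/10.

19/10


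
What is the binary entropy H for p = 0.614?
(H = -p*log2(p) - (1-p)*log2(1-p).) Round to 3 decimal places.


H = -0.614*log2(0.614) - 0.386*log2(0.386) = 0.962.

0.962


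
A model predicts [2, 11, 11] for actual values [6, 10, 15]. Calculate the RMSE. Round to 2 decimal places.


MSE = 11.0000. RMSE = sqrt(11.0000) = 3.32.

3.32


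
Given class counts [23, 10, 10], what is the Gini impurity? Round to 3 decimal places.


Total = 43. Proportions: 23/43, 10/43, 10/43. sum(p_i^2) = 0.3943. Gini = 1 - 0.3943 = 0.6057, which rounds to 0.606.

0.606


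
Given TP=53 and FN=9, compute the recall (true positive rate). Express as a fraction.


Recall = TP / (TP + FN) = 53 / 62 = 53/62.

53/62


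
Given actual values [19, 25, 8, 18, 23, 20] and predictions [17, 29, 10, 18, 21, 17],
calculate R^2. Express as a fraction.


Mean(y) = 113/6. SS_res = 37. SS_tot = 1049/6. R^2 = 1 - 37/(1049/6) = 827/1049.

827/1049


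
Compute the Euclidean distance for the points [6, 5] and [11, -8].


d = sqrt(sum of squared differences). (6-11)^2=25, (5--8)^2=169. Sum = 194.

sqrt(194)


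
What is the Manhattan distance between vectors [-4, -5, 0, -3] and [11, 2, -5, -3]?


d = sum of absolute differences: |-4-11|=15 + |-5-2|=7 + |0--5|=5 + |-3--3|=0 = 27.

27


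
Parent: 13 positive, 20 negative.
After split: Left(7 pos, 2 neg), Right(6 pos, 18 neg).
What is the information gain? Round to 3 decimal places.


H(parent) = 0.9673. H(left) = 0.7642, H(right) = 0.8113. Weighted = (9/33)*0.7642 + (24/33)*0.8113 = 0.7985. IG = 0.9673 - 0.7985 = 0.1688, which rounds to 0.169.

0.169


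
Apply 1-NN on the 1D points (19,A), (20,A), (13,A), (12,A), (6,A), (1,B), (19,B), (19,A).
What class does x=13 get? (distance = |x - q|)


Distances: |19-13|=6, |20-13|=7, |13-13|=0, |12-13|=1, |6-13|=7, |1-13|=12, |19-13|=6, |19-13|=6. 1 nearest: (13,A). Counts: {'A': 1}. Majority class: A.

A


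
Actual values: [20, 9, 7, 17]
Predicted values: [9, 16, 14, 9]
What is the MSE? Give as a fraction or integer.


MSE = (1/4) * ((20-9)^2=121 + (9-16)^2=49 + (7-14)^2=49 + (17-9)^2=64). Sum = 283. MSE = 283/4.

283/4


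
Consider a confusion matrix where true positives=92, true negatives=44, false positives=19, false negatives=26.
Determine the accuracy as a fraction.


Accuracy = (TP + TN) / (TP + TN + FP + FN) = (92 + 44) / 181 = 136/181.

136/181


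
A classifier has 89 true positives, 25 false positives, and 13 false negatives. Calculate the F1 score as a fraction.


Precision = 89/114 = 89/114. Recall = 89/102 = 89/102. F1 = 2*P*R/(P+R) = 89/108.

89/108


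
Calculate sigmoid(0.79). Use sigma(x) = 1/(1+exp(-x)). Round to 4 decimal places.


sigma(0.79) = 1/(1+e^(-0.79)) = 1/(1+0.453845) = 1/1.453845 = 0.6878.

0.6878


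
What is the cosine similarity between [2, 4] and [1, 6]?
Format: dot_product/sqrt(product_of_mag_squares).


dot = 26. |a|^2 = 20, |b|^2 = 37. cos = 26/sqrt(740).

26/sqrt(740)


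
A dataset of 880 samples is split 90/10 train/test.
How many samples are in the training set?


Test set = 880 * 10% = 88. Training set = 880 - 88 = 792.

792


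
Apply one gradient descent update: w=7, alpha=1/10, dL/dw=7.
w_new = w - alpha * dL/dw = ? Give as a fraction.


w_new = 7 - 1/10 * 7 = 7 - 7/10 = 63/10.

63/10


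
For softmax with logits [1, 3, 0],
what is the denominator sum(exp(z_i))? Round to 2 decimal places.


Denom = e^1=2.7183 + e^3=20.0855 + e^0=1.0000. Sum = 23.8038, which rounds to 23.80.

23.80


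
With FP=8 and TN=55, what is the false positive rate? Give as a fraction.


FPR = FP / (FP + TN) = 8 / 63 = 8/63.

8/63


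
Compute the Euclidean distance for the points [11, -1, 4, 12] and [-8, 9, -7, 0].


d = sqrt(sum of squared differences). (11--8)^2=361, (-1-9)^2=100, (4--7)^2=121, (12-0)^2=144. Sum = 726.

sqrt(726)


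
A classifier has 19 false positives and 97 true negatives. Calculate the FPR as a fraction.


FPR = FP / (FP + TN) = 19 / 116 = 19/116.

19/116


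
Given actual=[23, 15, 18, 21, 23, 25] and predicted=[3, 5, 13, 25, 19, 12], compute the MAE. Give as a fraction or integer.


MAE = (1/6) * (|23-3|=20 + |15-5|=10 + |18-13|=5 + |21-25|=4 + |23-19|=4 + |25-12|=13). Sum = 56. MAE = 28/3.

28/3


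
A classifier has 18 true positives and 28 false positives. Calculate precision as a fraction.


Precision = TP / (TP + FP) = 18 / 46 = 9/23.

9/23


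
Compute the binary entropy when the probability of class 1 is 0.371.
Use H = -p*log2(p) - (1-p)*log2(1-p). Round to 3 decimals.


H = -0.371*log2(0.371) - 0.629*log2(0.629) = 0.951.

0.951


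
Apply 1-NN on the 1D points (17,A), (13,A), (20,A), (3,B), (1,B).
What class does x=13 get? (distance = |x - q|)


Distances: |17-13|=4, |13-13|=0, |20-13|=7, |3-13|=10, |1-13|=12. 1 nearest: (13,A). Counts: {'A': 1}. Majority class: A.

A


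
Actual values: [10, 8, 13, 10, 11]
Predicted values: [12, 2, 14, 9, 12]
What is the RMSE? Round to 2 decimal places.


MSE = 8.6000. RMSE = sqrt(8.6000) = 2.93.

2.93


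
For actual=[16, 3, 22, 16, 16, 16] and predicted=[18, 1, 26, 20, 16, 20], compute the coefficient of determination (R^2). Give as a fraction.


Mean(y) = 89/6. SS_res = 56. SS_tot = 1181/6. R^2 = 1 - 56/(1181/6) = 845/1181.

845/1181


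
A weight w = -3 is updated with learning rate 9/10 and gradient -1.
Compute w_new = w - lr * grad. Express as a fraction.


w_new = -3 - 9/10 * -1 = -3 - -9/10 = -21/10.

-21/10


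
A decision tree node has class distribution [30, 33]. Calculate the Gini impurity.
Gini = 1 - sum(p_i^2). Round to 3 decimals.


Total = 63. Proportions: 30/63, 33/63. sum(p_i^2) = 0.5011. Gini = 1 - 0.5011 = 0.4989, which rounds to 0.499.

0.499


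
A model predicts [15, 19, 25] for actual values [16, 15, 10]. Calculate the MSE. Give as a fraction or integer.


MSE = (1/3) * ((16-15)^2=1 + (15-19)^2=16 + (10-25)^2=225). Sum = 242. MSE = 242/3.

242/3


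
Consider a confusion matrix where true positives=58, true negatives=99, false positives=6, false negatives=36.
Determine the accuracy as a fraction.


Accuracy = (TP + TN) / (TP + TN + FP + FN) = (58 + 99) / 199 = 157/199.

157/199


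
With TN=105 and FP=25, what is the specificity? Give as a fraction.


Specificity = TN / (TN + FP) = 105 / 130 = 21/26.

21/26


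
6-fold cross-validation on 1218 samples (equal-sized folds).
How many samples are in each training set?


Each validation fold has 1218/6 = 203 samples. Training set = 1218 - 203 = 1015.

1015


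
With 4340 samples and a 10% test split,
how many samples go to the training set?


Test set = 4340 * 10% = 434. Training set = 4340 - 434 = 3906.

3906


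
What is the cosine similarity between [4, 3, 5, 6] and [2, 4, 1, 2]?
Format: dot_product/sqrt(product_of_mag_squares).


dot = 37. |a|^2 = 86, |b|^2 = 25. cos = 37/sqrt(2150).

37/sqrt(2150)


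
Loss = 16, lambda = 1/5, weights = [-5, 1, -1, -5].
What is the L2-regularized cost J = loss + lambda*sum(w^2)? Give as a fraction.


L2 sq norm = sum(w^2) = 52. J = 16 + 1/5 * 52 = 132/5.

132/5


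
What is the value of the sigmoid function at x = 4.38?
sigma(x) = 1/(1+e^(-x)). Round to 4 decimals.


sigma(4.38) = 1/(1+e^(-4.38)) = 1/(1+0.012525) = 1/1.012525 = 0.9876.

0.9876


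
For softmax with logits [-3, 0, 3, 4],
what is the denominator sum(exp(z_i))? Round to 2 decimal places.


Denom = e^-3=0.0498 + e^0=1.0000 + e^3=20.0855 + e^4=54.5982. Sum = 75.7335, which rounds to 75.73.

75.73


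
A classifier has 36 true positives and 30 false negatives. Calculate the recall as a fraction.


Recall = TP / (TP + FN) = 36 / 66 = 6/11.

6/11


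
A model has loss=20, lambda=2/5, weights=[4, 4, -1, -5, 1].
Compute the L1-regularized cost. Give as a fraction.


L1 norm = sum(|w|) = 15. J = 20 + 2/5 * 15 = 26.

26


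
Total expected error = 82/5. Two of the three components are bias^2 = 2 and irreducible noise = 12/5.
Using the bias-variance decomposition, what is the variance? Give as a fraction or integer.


Total error = bias^2 + variance + irreducible noise. So variance = 82/5 - 2 - 12/5 = 12.

12


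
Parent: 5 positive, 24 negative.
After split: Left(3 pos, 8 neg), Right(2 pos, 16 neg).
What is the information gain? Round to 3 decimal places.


H(parent) = 0.6632. H(left) = 0.8454, H(right) = 0.5033. Weighted = (11/29)*0.8454 + (18/29)*0.5033 = 0.6331. IG = 0.6632 - 0.6331 = 0.0301, which rounds to 0.030.

0.030


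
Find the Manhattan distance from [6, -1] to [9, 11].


d = sum of absolute differences: |6-9|=3 + |-1-11|=12 = 15.

15


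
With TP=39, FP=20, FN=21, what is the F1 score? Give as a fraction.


Precision = 39/59 = 39/59. Recall = 39/60 = 13/20. F1 = 2*P*R/(P+R) = 78/119.

78/119


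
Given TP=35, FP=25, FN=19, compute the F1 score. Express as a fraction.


Precision = 35/60 = 7/12. Recall = 35/54 = 35/54. F1 = 2*P*R/(P+R) = 35/57.

35/57


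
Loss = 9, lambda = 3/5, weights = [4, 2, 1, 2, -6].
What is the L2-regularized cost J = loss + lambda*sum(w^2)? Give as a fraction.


L2 sq norm = sum(w^2) = 61. J = 9 + 3/5 * 61 = 228/5.

228/5


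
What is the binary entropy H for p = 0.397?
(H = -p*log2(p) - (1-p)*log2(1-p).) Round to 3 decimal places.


H = -0.397*log2(0.397) - 0.603*log2(0.603) = 0.969.

0.969


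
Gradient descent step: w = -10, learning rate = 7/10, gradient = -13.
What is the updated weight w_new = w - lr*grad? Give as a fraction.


w_new = -10 - 7/10 * -13 = -10 - -91/10 = -9/10.

-9/10


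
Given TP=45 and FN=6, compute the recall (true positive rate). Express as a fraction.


Recall = TP / (TP + FN) = 45 / 51 = 15/17.

15/17


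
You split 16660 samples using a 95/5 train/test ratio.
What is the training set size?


Test set = 16660 * 5% = 833. Training set = 16660 - 833 = 15827.

15827


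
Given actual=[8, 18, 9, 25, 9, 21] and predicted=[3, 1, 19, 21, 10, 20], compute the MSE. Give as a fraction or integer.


MSE = (1/6) * ((8-3)^2=25 + (18-1)^2=289 + (9-19)^2=100 + (25-21)^2=16 + (9-10)^2=1 + (21-20)^2=1). Sum = 432. MSE = 72.

72


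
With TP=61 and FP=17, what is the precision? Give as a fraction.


Precision = TP / (TP + FP) = 61 / 78 = 61/78.

61/78


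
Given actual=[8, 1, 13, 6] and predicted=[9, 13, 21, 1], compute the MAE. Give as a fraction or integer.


MAE = (1/4) * (|8-9|=1 + |1-13|=12 + |13-21|=8 + |6-1|=5). Sum = 26. MAE = 13/2.

13/2


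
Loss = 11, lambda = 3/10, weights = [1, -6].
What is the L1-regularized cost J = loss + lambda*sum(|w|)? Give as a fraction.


L1 norm = sum(|w|) = 7. J = 11 + 3/10 * 7 = 131/10.

131/10


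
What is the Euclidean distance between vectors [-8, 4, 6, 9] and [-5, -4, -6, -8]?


d = sqrt(sum of squared differences). (-8--5)^2=9, (4--4)^2=64, (6--6)^2=144, (9--8)^2=289. Sum = 506.

sqrt(506)


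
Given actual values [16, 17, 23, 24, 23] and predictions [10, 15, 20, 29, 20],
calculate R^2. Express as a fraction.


Mean(y) = 103/5. SS_res = 83. SS_tot = 286/5. R^2 = 1 - 83/(286/5) = -129/286.

-129/286


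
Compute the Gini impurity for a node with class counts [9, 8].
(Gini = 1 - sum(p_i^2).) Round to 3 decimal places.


Total = 17. Proportions: 9/17, 8/17. sum(p_i^2) = 0.5017. Gini = 1 - 0.5017 = 0.4983, which rounds to 0.498.

0.498


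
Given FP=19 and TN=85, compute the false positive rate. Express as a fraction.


FPR = FP / (FP + TN) = 19 / 104 = 19/104.

19/104


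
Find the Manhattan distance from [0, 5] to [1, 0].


d = sum of absolute differences: |0-1|=1 + |5-0|=5 = 6.

6


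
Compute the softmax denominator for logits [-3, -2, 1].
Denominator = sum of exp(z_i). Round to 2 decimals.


Denom = e^-3=0.0498 + e^-2=0.1353 + e^1=2.7183. Sum = 2.9034, which rounds to 2.90.

2.90


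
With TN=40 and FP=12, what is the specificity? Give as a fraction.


Specificity = TN / (TN + FP) = 40 / 52 = 10/13.

10/13


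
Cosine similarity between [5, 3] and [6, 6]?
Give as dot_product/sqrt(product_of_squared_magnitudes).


dot = 48. |a|^2 = 34, |b|^2 = 72. cos = 48/sqrt(2448).

48/sqrt(2448)


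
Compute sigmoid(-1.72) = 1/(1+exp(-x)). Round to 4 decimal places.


sigma(-1.72) = 1/(1+e^(1.72)) = 1/(1+5.584528) = 1/6.584528 = 0.1519.

0.1519


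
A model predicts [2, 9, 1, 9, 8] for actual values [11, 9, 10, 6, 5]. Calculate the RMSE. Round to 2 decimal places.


MSE = 36.0000. RMSE = sqrt(36.0000) = 6.00.

6.00


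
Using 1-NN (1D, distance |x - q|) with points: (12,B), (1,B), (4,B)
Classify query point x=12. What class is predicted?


Distances: |12-12|=0, |1-12|=11, |4-12|=8. 1 nearest: (12,B). Counts: {'B': 1}. Majority class: B.

B


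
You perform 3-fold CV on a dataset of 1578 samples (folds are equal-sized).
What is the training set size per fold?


Each validation fold has 1578/3 = 526 samples. Training set = 1578 - 526 = 1052.

1052


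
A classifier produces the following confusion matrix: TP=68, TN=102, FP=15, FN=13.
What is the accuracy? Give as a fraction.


Accuracy = (TP + TN) / (TP + TN + FP + FN) = (68 + 102) / 198 = 85/99.

85/99


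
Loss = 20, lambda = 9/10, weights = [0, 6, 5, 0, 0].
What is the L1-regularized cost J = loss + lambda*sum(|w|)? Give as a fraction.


L1 norm = sum(|w|) = 11. J = 20 + 9/10 * 11 = 299/10.

299/10


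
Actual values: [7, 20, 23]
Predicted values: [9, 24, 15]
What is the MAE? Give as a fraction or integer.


MAE = (1/3) * (|7-9|=2 + |20-24|=4 + |23-15|=8). Sum = 14. MAE = 14/3.

14/3
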